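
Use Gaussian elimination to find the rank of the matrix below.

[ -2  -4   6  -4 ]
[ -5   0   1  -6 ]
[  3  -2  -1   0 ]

rank(A) = 3

Row reduction:
R2 <- R2 - (5/2)*R1:  [   0   10  -14    4 ]
R3 <- R3 - (-3/2)*R1:  [  0  -8   8  -6 ]
R3 <- R3 - (-4/5)*R2:  [     0      0  -16/5  -14/5 ]
Row echelon form:
[ -2  -4      6     -4 ]
[  0  10    -14      4 ]
[  0   0  -16/5  -14/5 ]
Nonzero rows / pivot columns: 3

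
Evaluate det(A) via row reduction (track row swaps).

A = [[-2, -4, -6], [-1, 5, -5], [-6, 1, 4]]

det(A) = -360

Forward elimination:
R2 <- R2 - (1/2)*R1:  [  0   7  -2 ]
R3 <- R3 - (3)*R1:  [  0  13  22 ]
R3 <- R3 - (13/7)*R2:  [     0      0  180/7 ]
Upper-triangular form:
[ -2  -4     -6 ]
[  0   7     -2 ]
[  0   0  180/7 ]
det(A) = (-1)^0 * (-2) * (7) * (180/7) = -360  (0 row swaps -> sign +1)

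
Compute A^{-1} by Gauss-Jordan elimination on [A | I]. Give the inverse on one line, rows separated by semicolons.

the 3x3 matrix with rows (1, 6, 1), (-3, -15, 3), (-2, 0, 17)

Gauss-Jordan on [A | I]:
R2 <- R2 - (-3)*R1:  [ 0  3  6  |  3  1  0 ]
R3 <- R3 - (-2)*R1:  [  0  12  19  |   2   0   1 ]
R2 <- (1/3)*R2:  [   0    1    2  |    1  1/3    0 ]
R1 <- R1 - (6)*R2:  [   1    0  -11  |   -5   -2    0 ]
R3 <- R3 - (12)*R2:  [   0    0   -5  |  -10   -4    1 ]
R3 <- (1/-5)*R3:  [    0     0     1  |     2   4/5  -1/5 ]
R1 <- R1 - (-11)*R3:  [     1      0      0  |     17   34/5  -11/5 ]
R2 <- R2 - (2)*R3:  [      0       1       0  |      -3  -19/15     2/5 ]
Right block of [I | A^{-1}] is the inverse:
[ 17    34/5  -11/5 ]
[ -3  -19/15    2/5 ]
[  2     4/5   -1/5 ]

inverse = [17 34/5 -11/5; -3 -19/15 2/5; 2 4/5 -1/5]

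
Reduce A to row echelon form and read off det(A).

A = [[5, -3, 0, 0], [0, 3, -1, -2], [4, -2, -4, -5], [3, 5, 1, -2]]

Forward elimination:
R3 <- R3 - (4/5)*R1:  [   0  2/5   -4   -5 ]
R4 <- R4 - (3/5)*R1:  [    0  34/5     1    -2 ]
R3 <- R3 - (2/15)*R2:  [      0       0  -58/15  -71/15 ]
R4 <- R4 - (34/15)*R2:  [     0      0  49/15  38/15 ]
R4 <- R4 - (-49/58)*R3:  [      0       0       0  -85/58 ]
Upper-triangular form:
[ 5  -3       0       0 ]
[ 0   3      -1      -2 ]
[ 0   0  -58/15  -71/15 ]
[ 0   0       0  -85/58 ]
det(A) = (-1)^0 * (5) * (3) * (-58/15) * (-85/58) = 85  (0 row swaps -> sign +1)

det(A) = 85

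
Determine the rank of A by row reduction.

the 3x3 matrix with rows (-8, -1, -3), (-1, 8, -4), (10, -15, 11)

Row reduction:
R2 <- R2 - (1/8)*R1:  [     0   65/8  -29/8 ]
R3 <- R3 - (-5/4)*R1:  [     0  -65/4   29/4 ]
R3 <- R3 - (-2)*R2:  [ 0  0  0 ]
Row echelon form:
[ -8    -1     -3 ]
[  0  65/8  -29/8 ]
[  0     0      0 ]
Nonzero rows / pivot columns: 2

rank(A) = 2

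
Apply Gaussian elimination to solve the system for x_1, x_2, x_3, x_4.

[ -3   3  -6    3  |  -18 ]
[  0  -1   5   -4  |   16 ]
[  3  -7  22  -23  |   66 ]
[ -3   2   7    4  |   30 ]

Forward elimination on [A|b]:
R3 <- R3 - (-1)*R1:  [   0   -4   16  -20   48 ]
R4 <- R4 - (1)*R1:  [  0  -1  13   1  48 ]
R3 <- R3 - (4)*R2:  [   0    0   -4   -4  -16 ]
R4 <- R4 - (1)*R2:  [  0   0   8   5  32 ]
R4 <- R4 - (-2)*R3:  [  0   0   0  -3   0 ]
Row echelon form:
[ -3   3  -6   3  |  -18 ]
[  0  -1   5  -4  |   16 ]
[  0   0  -4  -4  |  -16 ]
[  0   0   0  -3  |    0 ]
Back-substitution:
x_4 = (0) / -3 = 0
x_3 = (-16 - (-4)*(0)) / -4 = 4
x_2 = (16 - (5)*(4) - (-4)*(0)) / -1 = 4
x_1 = (-18 - (3)*(4) - (-6)*(4) - (3)*(0)) / -3 = 2

(2, 4, 4, 0)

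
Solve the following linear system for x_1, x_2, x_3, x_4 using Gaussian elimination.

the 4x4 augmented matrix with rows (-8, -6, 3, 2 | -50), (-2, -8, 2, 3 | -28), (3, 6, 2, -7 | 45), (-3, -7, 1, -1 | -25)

(5, 2, 2, -2)

Forward elimination on [A|b]:
R2 <- R2 - (1/4)*R1:  [     0  -13/2    5/4    5/2  -31/2 ]
R3 <- R3 - (-3/8)*R1:  [     0   15/4   25/8  -25/4  105/4 ]
R4 <- R4 - (3/8)*R1:  [     0  -19/4   -1/8   -7/4  -25/4 ]
R3 <- R3 - (-15/26)*R2:  [       0        0    50/13  -125/26   225/13 ]
R4 <- R4 - (19/26)*R2:  [      0       0  -27/26  -93/26   66/13 ]
R4 <- R4 - (-27/100)*R3:  [     0      0      0  -39/8   39/4 ]
Row echelon form:
[ -8     -6      3        2  |     -50 ]
[  0  -13/2    5/4      5/2  |   -31/2 ]
[  0      0  50/13  -125/26  |  225/13 ]
[  0      0      0    -39/8  |    39/4 ]
Back-substitution:
x_4 = (39/4) / (-39/8) = -2
x_3 = (225/13 - (-125/26)*(-2)) / (50/13) = 2
x_2 = (-31/2 - (5/4)*(2) - (5/2)*(-2)) / (-13/2) = 2
x_1 = (-50 - (-6)*(2) - (3)*(2) - (2)*(-2)) / -8 = 5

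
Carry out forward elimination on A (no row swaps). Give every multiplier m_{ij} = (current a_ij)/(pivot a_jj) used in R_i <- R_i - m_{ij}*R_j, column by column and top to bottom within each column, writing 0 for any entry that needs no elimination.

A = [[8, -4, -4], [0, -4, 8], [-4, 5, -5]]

multipliers: 0, -1/2, -3/4

Forward elimination:
R2: entry in column 1 is already 0 -> m_{21} = 0 (no row operation needed)
R3 <- R3 - (-1/2)*R1:  [  0   3  -7 ]
R3 <- R3 - (-3/4)*R2:  [  0   0  -1 ]
Multipliers (in order of application): m_{21} = 0, m_{31} = -1/2, m_{32} = -3/4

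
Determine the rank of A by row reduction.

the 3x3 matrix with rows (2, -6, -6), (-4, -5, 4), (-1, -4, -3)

rank(A) = 3

Row reduction:
R2 <- R2 - (-2)*R1:  [   0  -17   -8 ]
R3 <- R3 - (-1/2)*R1:  [  0  -7  -6 ]
R3 <- R3 - (7/17)*R2:  [      0       0  -46/17 ]
Row echelon form:
[ 2   -6      -6 ]
[ 0  -17      -8 ]
[ 0    0  -46/17 ]
Nonzero rows / pivot columns: 3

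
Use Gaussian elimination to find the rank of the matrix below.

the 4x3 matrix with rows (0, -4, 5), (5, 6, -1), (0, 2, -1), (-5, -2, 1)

rank(A) = 3

Row reduction:
R1 <-> R2   (pivot in column 1 was zero)
[  5   6  -1 ]
[  0  -4   5 ]
[  0   2  -1 ]
[ -5  -2   1 ]
R4 <- R4 - (-1)*R1:  [ 0  4  0 ]
R3 <- R3 - (-1/2)*R2:  [   0    0  3/2 ]
R4 <- R4 - (-1)*R2:  [ 0  0  5 ]
R4 <- R4 - (10/3)*R3:  [ 0  0  0 ]
Row echelon form:
[ 5   6   -1 ]
[ 0  -4    5 ]
[ 0   0  3/2 ]
[ 0   0    0 ]
Nonzero rows / pivot columns: 3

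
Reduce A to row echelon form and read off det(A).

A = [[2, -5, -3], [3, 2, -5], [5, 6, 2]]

Forward elimination:
R2 <- R2 - (3/2)*R1:  [    0  19/2  -1/2 ]
R3 <- R3 - (5/2)*R1:  [    0  37/2  19/2 ]
R3 <- R3 - (37/19)*R2:  [      0       0  199/19 ]
Upper-triangular form:
[ 2    -5      -3 ]
[ 0  19/2    -1/2 ]
[ 0     0  199/19 ]
det(A) = (-1)^0 * (2) * (19/2) * (199/19) = 199  (0 row swaps -> sign +1)

det(A) = 199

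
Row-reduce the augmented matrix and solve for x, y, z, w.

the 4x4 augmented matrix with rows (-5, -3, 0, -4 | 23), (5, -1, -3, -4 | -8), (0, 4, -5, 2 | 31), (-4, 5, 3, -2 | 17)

Forward elimination on [A|b]:
R2 <- R2 - (-1)*R1:  [  0  -4  -3  -8  15 ]
R4 <- R4 - (4/5)*R1:  [    0  37/5     3   6/5  -7/5 ]
R3 <- R3 - (-1)*R2:  [  0   0  -8  -6  46 ]
R4 <- R4 - (-37/20)*R2:  [      0       0  -51/20   -68/5  527/20 ]
R4 <- R4 - (51/160)*R3:  [       0        0        0  -187/16   187/16 ]
Row echelon form:
[ -5  -3   0       -4  |      23 ]
[  0  -4  -3       -8  |      15 ]
[  0   0  -8       -6  |      46 ]
[  0   0   0  -187/16  |  187/16 ]
Back-substitution:
w = (187/16) / (-187/16) = -1
z = (46 - (-6)*(-1)) / -8 = -5
y = (15 - (-3)*(-5) - (-8)*(-1)) / -4 = 2
x = (23 - (-3)*(2) - (-4)*(-1)) / -5 = -5

(-5, 2, -5, -1)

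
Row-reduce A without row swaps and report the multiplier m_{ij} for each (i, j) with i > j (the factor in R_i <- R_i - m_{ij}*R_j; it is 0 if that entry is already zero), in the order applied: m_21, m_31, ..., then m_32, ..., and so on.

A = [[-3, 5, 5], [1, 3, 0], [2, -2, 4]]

Forward elimination:
R2 <- R2 - (-1/3)*R1:  [    0  14/3   5/3 ]
R3 <- R3 - (-2/3)*R1:  [    0   4/3  22/3 ]
R3 <- R3 - (2/7)*R2:  [    0     0  48/7 ]
Multipliers (in order of application): m_{21} = -1/3, m_{31} = -2/3, m_{32} = 2/7

multipliers: -1/3, -2/3, 2/7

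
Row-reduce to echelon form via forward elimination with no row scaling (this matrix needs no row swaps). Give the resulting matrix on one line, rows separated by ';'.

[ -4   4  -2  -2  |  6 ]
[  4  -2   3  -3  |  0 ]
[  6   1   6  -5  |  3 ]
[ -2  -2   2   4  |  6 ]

REF = [-4 4 -2 -2 6; 0 2 1 -5 6; 0 0 -1/2 19/2 -9; 0 0 0 90 -75]

Forward elimination:
R2 <- R2 - (-1)*R1:  [  0   2   1  -5   6 ]
R3 <- R3 - (-3/2)*R1:  [  0   7   3  -8  12 ]
R4 <- R4 - (1/2)*R1:  [  0  -4   3   5   3 ]
R3 <- R3 - (7/2)*R2:  [    0     0  -1/2  19/2    -9 ]
R4 <- R4 - (-2)*R2:  [  0   0   5  -5  15 ]
R4 <- R4 - (-10)*R3:  [   0    0    0   90  -75 ]
Row echelon form:
[ -4  4    -2    -2  |    6 ]
[  0  2     1    -5  |    6 ]
[  0  0  -1/2  19/2  |   -9 ]
[  0  0     0    90  |  -75 ]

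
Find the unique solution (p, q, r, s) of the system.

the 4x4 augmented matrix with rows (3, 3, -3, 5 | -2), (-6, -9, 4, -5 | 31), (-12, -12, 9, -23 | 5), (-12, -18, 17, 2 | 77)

Forward elimination on [A|b]:
R2 <- R2 - (-2)*R1:  [  0  -3  -2   5  27 ]
R3 <- R3 - (-4)*R1:  [  0   0  -3  -3  -3 ]
R4 <- R4 - (-4)*R1:  [  0  -6   5  22  69 ]
R4 <- R4 - (2)*R2:  [  0   0   9  12  15 ]
R4 <- R4 - (-3)*R3:  [ 0  0  0  3  6 ]
Row echelon form:
[ 3   3  -3   5  |  -2 ]
[ 0  -3  -2   5  |  27 ]
[ 0   0  -3  -3  |  -3 ]
[ 0   0   0   3  |   6 ]
Back-substitution:
s = (6) / 3 = 2
r = (-3 - (-3)*(2)) / -3 = -1
q = (27 - (-2)*(-1) - (5)*(2)) / -3 = -5
p = (-2 - (3)*(-5) - (-3)*(-1) - (5)*(2)) / 3 = 0

(0, -5, -1, 2)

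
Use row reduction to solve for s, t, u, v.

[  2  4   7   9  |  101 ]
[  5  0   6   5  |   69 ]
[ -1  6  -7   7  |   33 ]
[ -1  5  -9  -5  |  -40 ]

(4, 5, 4, 5)

Forward elimination on [A|b]:
R2 <- R2 - (5/2)*R1:  [      0     -10   -23/2   -35/2  -367/2 ]
R3 <- R3 - (-1/2)*R1:  [     0      8   -7/2   23/2  167/2 ]
R4 <- R4 - (-1/2)*R1:  [     0      7  -11/2   -1/2   21/2 ]
R3 <- R3 - (-4/5)*R2:  [       0        0  -127/10     -5/2  -633/10 ]
R4 <- R4 - (-7/10)*R2:  [        0         0   -271/20     -51/4  -2359/20 ]
R4 <- R4 - (271/254)*R3:  [          0           0           0   -2561/254  -12805/254 ]
Row echelon form:
[ 2    4        7          9  |         101 ]
[ 0  -10    -23/2      -35/2  |      -367/2 ]
[ 0    0  -127/10       -5/2  |     -633/10 ]
[ 0    0        0  -2561/254  |  -12805/254 ]
Back-substitution:
v = (-12805/254) / (-2561/254) = 5
u = (-633/10 - (-5/2)*(5)) / (-127/10) = 4
t = (-367/2 - (-23/2)*(4) - (-35/2)*(5)) / -10 = 5
s = (101 - (4)*(5) - (7)*(4) - (9)*(5)) / 2 = 4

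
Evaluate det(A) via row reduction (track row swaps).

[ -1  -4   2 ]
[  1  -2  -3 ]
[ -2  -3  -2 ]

Forward elimination:
R2 <- R2 - (-1)*R1:  [  0  -6  -1 ]
R3 <- R3 - (2)*R1:  [  0   5  -6 ]
R3 <- R3 - (-5/6)*R2:  [     0      0  -41/6 ]
Upper-triangular form:
[ -1  -4      2 ]
[  0  -6     -1 ]
[  0   0  -41/6 ]
det(A) = (-1)^0 * (-1) * (-6) * (-41/6) = -41  (0 row swaps -> sign +1)

det(A) = -41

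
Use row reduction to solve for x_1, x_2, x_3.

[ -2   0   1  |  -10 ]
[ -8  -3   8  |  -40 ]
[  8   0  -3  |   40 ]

(5, 0, 0)

Forward elimination on [A|b]:
R2 <- R2 - (4)*R1:  [  0  -3   4   0 ]
R3 <- R3 - (-4)*R1:  [ 0  0  1  0 ]
Row echelon form:
[ -2   0  1  |  -10 ]
[  0  -3  4  |    0 ]
[  0   0  1  |    0 ]
Back-substitution:
x_3 = (0) / 1 = 0
x_2 = (0 - (4)*(0)) / -3 = 0
x_1 = (-10 - (1)*(0)) / -2 = 5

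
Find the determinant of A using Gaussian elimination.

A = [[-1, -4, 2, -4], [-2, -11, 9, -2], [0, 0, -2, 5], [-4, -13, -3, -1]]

Forward elimination:
R2 <- R2 - (2)*R1:  [  0  -3   5   6 ]
R4 <- R4 - (4)*R1:  [   0    3  -11   15 ]
R4 <- R4 - (-1)*R2:  [  0   0  -6  21 ]
R4 <- R4 - (3)*R3:  [ 0  0  0  6 ]
Upper-triangular form:
[ -1  -4   2  -4 ]
[  0  -3   5   6 ]
[  0   0  -2   5 ]
[  0   0   0   6 ]
det(A) = (-1)^0 * (-1) * (-3) * (-2) * (6) = -36  (0 row swaps -> sign +1)

det(A) = -36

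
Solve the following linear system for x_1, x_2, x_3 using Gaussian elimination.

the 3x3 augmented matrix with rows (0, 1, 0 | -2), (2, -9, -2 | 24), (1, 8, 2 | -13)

(3, -2, 0)

Forward elimination on [A|b]:
R1 <-> R2   (pivot in column 1 was zero)
[ 2  -9  -2   24 ]
[ 0   1   0   -2 ]
[ 1   8   2  -13 ]
R3 <- R3 - (1/2)*R1:  [    0  25/2     3   -25 ]
R3 <- R3 - (25/2)*R2:  [ 0  0  3  0 ]
Row echelon form:
[ 2  -9  -2  |  24 ]
[ 0   1   0  |  -2 ]
[ 0   0   3  |   0 ]
Back-substitution:
x_3 = (0) / 3 = 0
x_2 = (-2) / 1 = -2
x_1 = (24 - (-9)*(-2) - (-2)*(0)) / 2 = 3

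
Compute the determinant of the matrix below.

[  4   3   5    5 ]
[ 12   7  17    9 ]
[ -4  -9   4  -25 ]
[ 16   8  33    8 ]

Forward elimination:
R2 <- R2 - (3)*R1:  [  0  -2   2  -6 ]
R3 <- R3 - (-1)*R1:  [   0   -6    9  -20 ]
R4 <- R4 - (4)*R1:  [   0   -4   13  -12 ]
R3 <- R3 - (3)*R2:  [  0   0   3  -2 ]
R4 <- R4 - (2)*R2:  [ 0  0  9  0 ]
R4 <- R4 - (3)*R3:  [ 0  0  0  6 ]
Upper-triangular form:
[ 4   3  5   5 ]
[ 0  -2  2  -6 ]
[ 0   0  3  -2 ]
[ 0   0  0   6 ]
det(A) = (-1)^0 * (4) * (-2) * (3) * (6) = -144  (0 row swaps -> sign +1)

det(A) = -144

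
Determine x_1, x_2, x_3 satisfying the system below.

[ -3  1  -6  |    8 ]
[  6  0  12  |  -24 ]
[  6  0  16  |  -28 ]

Forward elimination on [A|b]:
R2 <- R2 - (-2)*R1:  [  0   2   0  -8 ]
R3 <- R3 - (-2)*R1:  [   0    2    4  -12 ]
R3 <- R3 - (1)*R2:  [  0   0   4  -4 ]
Row echelon form:
[ -3  1  -6  |   8 ]
[  0  2   0  |  -8 ]
[  0  0   4  |  -4 ]
Back-substitution:
x_3 = (-4) / 4 = -1
x_2 = (-8) / 2 = -4
x_1 = (8 - (1)*(-4) - (-6)*(-1)) / -3 = -2

(-2, -4, -1)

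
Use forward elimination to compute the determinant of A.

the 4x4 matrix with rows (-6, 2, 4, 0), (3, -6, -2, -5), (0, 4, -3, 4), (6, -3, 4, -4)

det(A) = 270

Forward elimination:
R2 <- R2 - (-1/2)*R1:  [  0  -5   0  -5 ]
R4 <- R4 - (-1)*R1:  [  0  -1   8  -4 ]
R3 <- R3 - (-4/5)*R2:  [  0   0  -3   0 ]
R4 <- R4 - (1/5)*R2:  [  0   0   8  -3 ]
R4 <- R4 - (-8/3)*R3:  [  0   0   0  -3 ]
Upper-triangular form:
[ -6   2   4   0 ]
[  0  -5   0  -5 ]
[  0   0  -3   0 ]
[  0   0   0  -3 ]
det(A) = (-1)^0 * (-6) * (-5) * (-3) * (-3) = 270  (0 row swaps -> sign +1)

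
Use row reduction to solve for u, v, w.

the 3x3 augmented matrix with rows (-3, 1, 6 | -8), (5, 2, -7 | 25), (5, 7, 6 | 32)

(2, 4, -1)

Forward elimination on [A|b]:
R2 <- R2 - (-5/3)*R1:  [    0  11/3     3  35/3 ]
R3 <- R3 - (-5/3)*R1:  [    0  26/3    16  56/3 ]
R3 <- R3 - (26/11)*R2:  [      0       0   98/11  -98/11 ]
Row echelon form:
[ -3     1      6  |      -8 ]
[  0  11/3      3  |    35/3 ]
[  0     0  98/11  |  -98/11 ]
Back-substitution:
w = (-98/11) / (98/11) = -1
v = (35/3 - (3)*(-1)) / (11/3) = 4
u = (-8 - (1)*(4) - (6)*(-1)) / -3 = 2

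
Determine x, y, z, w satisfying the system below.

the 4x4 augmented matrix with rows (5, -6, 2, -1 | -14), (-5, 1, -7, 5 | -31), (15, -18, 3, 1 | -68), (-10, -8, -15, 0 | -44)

(-1, 3, 2, -5)

Forward elimination on [A|b]:
R2 <- R2 - (-1)*R1:  [   0   -5   -5    4  -45 ]
R3 <- R3 - (3)*R1:  [   0    0   -3    4  -26 ]
R4 <- R4 - (-2)*R1:  [   0  -20  -11   -2  -72 ]
R4 <- R4 - (4)*R2:  [   0    0    9  -18  108 ]
R4 <- R4 - (-3)*R3:  [  0   0   0  -6  30 ]
Row echelon form:
[ 5  -6   2  -1  |  -14 ]
[ 0  -5  -5   4  |  -45 ]
[ 0   0  -3   4  |  -26 ]
[ 0   0   0  -6  |   30 ]
Back-substitution:
w = (30) / -6 = -5
z = (-26 - (4)*(-5)) / -3 = 2
y = (-45 - (-5)*(2) - (4)*(-5)) / -5 = 3
x = (-14 - (-6)*(3) - (2)*(2) - (-1)*(-5)) / 5 = -1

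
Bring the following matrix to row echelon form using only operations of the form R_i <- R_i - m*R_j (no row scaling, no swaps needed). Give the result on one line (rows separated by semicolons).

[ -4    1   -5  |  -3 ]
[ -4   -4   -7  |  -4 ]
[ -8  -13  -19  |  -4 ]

REF = [-4 1 -5 -3; 0 -5 -2 -1; 0 0 -3 5]

Forward elimination:
R2 <- R2 - (1)*R1:  [  0  -5  -2  -1 ]
R3 <- R3 - (2)*R1:  [   0  -15   -9    2 ]
R3 <- R3 - (3)*R2:  [  0   0  -3   5 ]
Row echelon form:
[ -4   1  -5  |  -3 ]
[  0  -5  -2  |  -1 ]
[  0   0  -3  |   5 ]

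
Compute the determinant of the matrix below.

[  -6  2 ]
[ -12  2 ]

det(A) = 12

Forward elimination:
R2 <- R2 - (2)*R1:  [  0  -2 ]
Upper-triangular form:
[ -6   2 ]
[  0  -2 ]
det(A) = (-1)^0 * (-6) * (-2) = 12  (0 row swaps -> sign +1)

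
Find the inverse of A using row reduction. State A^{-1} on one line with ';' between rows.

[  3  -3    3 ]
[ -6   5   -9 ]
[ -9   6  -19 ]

inverse = [-41/3 -13 4; -11 -10 3; 3 3 -1]

Gauss-Jordan on [A | I]:
R1 <- (1/3)*R1:  [   1   -1    1  |  1/3    0    0 ]
R2 <- R2 - (-6)*R1:  [  0  -1  -3  |   2   1   0 ]
R3 <- R3 - (-9)*R1:  [   0   -3  -10  |    3    0    1 ]
R2 <- (1/-1)*R2:  [  0   1   3  |  -2  -1   0 ]
R1 <- R1 - (-1)*R2:  [    1     0     4  |  -5/3    -1     0 ]
R3 <- R3 - (-3)*R2:  [  0   0  -1  |  -3  -3   1 ]
R3 <- (1/-1)*R3:  [  0   0   1  |   3   3  -1 ]
R1 <- R1 - (4)*R3:  [     1      0      0  |  -41/3    -13      4 ]
R2 <- R2 - (3)*R3:  [   0    1    0  |  -11  -10    3 ]
Right block of [I | A^{-1}] is the inverse:
[ -41/3  -13   4 ]
[   -11  -10   3 ]
[     3    3  -1 ]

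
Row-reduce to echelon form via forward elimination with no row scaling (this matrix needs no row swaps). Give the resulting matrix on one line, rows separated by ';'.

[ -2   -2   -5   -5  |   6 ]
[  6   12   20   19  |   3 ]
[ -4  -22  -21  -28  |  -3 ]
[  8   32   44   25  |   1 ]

REF = [-2 -2 -5 -5 6; 0 6 5 4 21; 0 0 4 -6 48; 0 0 0 -5 -107]

Forward elimination:
R2 <- R2 - (-3)*R1:  [  0   6   5   4  21 ]
R3 <- R3 - (2)*R1:  [   0  -18  -11  -18  -15 ]
R4 <- R4 - (-4)*R1:  [  0  24  24   5  25 ]
R3 <- R3 - (-3)*R2:  [  0   0   4  -6  48 ]
R4 <- R4 - (4)*R2:  [   0    0    4  -11  -59 ]
R4 <- R4 - (1)*R3:  [    0     0     0    -5  -107 ]
Row echelon form:
[ -2  -2  -5  -5  |     6 ]
[  0   6   5   4  |    21 ]
[  0   0   4  -6  |    48 ]
[  0   0   0  -5  |  -107 ]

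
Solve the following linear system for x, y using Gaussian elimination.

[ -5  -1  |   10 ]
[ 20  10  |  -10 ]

(-3, 5)

Forward elimination on [A|b]:
R2 <- R2 - (-4)*R1:  [  0   6  30 ]
Row echelon form:
[ -5  -1  |  10 ]
[  0   6  |  30 ]
Back-substitution:
y = (30) / 6 = 5
x = (10 - (-1)*(5)) / -5 = -3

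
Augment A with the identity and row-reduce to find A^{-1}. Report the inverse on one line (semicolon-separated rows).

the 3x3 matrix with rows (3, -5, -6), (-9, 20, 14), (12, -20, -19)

inverse = [-4/3 1/3 2/3; -1/25 1/5 4/25; -4/5 0 1/5]

Gauss-Jordan on [A | I]:
R1 <- (1/3)*R1:  [    1  -5/3    -2  |   1/3     0     0 ]
R2 <- R2 - (-9)*R1:  [  0   5  -4  |   3   1   0 ]
R3 <- R3 - (12)*R1:  [  0   0   5  |  -4   0   1 ]
R2 <- (1/5)*R2:  [    0     1  -4/5  |   3/5   1/5     0 ]
R1 <- R1 - (-5/3)*R2:  [     1      0  -10/3  |    4/3    1/3      0 ]
R3 <- (1/5)*R3:  [    0     0     1  |  -4/5     0   1/5 ]
R1 <- R1 - (-10/3)*R3:  [    1     0     0  |  -4/3   1/3   2/3 ]
R2 <- R2 - (-4/5)*R3:  [     0      1      0  |  -1/25    1/5   4/25 ]
Right block of [I | A^{-1}] is the inverse:
[  -4/3  1/3   2/3 ]
[ -1/25  1/5  4/25 ]
[  -4/5    0   1/5 ]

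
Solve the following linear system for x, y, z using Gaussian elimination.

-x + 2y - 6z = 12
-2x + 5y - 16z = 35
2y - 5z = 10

Forward elimination on [A|b]:
R2 <- R2 - (2)*R1:  [  0   1  -4  11 ]
R3 <- R3 - (2)*R2:  [   0    0    3  -12 ]
Row echelon form:
[ -1  2  -6  |   12 ]
[  0  1  -4  |   11 ]
[  0  0   3  |  -12 ]
Back-substitution:
z = (-12) / 3 = -4
y = (11 - (-4)*(-4)) / 1 = -5
x = (12 - (2)*(-5) - (-6)*(-4)) / -1 = 2

(2, -5, -4)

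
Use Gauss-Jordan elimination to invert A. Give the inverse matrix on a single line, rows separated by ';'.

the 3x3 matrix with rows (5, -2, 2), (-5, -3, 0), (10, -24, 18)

Gauss-Jordan on [A | I]:
R1 <- (1/5)*R1:  [    1  -2/5   2/5  |   1/5     0     0 ]
R2 <- R2 - (-5)*R1:  [  0  -5   2  |   1   1   0 ]
R3 <- R3 - (10)*R1:  [   0  -20   14  |   -2    0    1 ]
R2 <- (1/-5)*R2:  [    0     1  -2/5  |  -1/5  -1/5     0 ]
R1 <- R1 - (-2/5)*R2:  [     1      0   6/25  |   3/25  -2/25      0 ]
R3 <- R3 - (-20)*R2:  [  0   0   6  |  -6  -4   1 ]
R3 <- (1/6)*R3:  [    0     0     1  |    -1  -2/3   1/6 ]
R1 <- R1 - (6/25)*R3:  [     1      0      0  |   9/25   2/25  -1/25 ]
R2 <- R2 - (-2/5)*R3:  [     0      1      0  |   -3/5  -7/15   1/15 ]
Right block of [I | A^{-1}] is the inverse:
[ 9/25   2/25  -1/25 ]
[ -3/5  -7/15   1/15 ]
[   -1   -2/3    1/6 ]

inverse = [9/25 2/25 -1/25; -3/5 -7/15 1/15; -1 -2/3 1/6]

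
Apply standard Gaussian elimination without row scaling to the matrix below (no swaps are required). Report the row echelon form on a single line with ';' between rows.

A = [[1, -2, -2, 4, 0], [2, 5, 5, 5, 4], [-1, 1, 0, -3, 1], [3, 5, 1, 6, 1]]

REF = [1 -2 -2 4 0; 0 9 9 -3 4; 0 0 -1 2/3 13/9; 0 0 0 -5 -29/3]

Forward elimination:
R2 <- R2 - (2)*R1:  [  0   9   9  -3   4 ]
R3 <- R3 - (-1)*R1:  [  0  -1  -2   1   1 ]
R4 <- R4 - (3)*R1:  [  0  11   7  -6   1 ]
R3 <- R3 - (-1/9)*R2:  [    0     0    -1   2/3  13/9 ]
R4 <- R4 - (11/9)*R2:  [     0      0     -4   -7/3  -35/9 ]
R4 <- R4 - (4)*R3:  [     0      0      0     -5  -29/3 ]
Row echelon form:
[ 1  -2  -2    4      0 ]
[ 0   9   9   -3      4 ]
[ 0   0  -1  2/3   13/9 ]
[ 0   0   0   -5  -29/3 ]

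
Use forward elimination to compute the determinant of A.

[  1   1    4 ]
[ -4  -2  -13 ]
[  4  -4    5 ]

Forward elimination:
R2 <- R2 - (-4)*R1:  [ 0  2  3 ]
R3 <- R3 - (4)*R1:  [   0   -8  -11 ]
R3 <- R3 - (-4)*R2:  [ 0  0  1 ]
Upper-triangular form:
[ 1  1  4 ]
[ 0  2  3 ]
[ 0  0  1 ]
det(A) = (-1)^0 * (1) * (2) * (1) = 2  (0 row swaps -> sign +1)

det(A) = 2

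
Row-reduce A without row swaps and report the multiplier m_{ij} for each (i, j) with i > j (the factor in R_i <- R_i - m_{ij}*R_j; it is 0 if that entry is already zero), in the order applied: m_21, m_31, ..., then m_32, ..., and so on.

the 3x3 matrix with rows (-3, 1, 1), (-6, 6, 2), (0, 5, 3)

multipliers: 2, 0, 5/4

Forward elimination:
R2 <- R2 - (2)*R1:  [ 0  4  0 ]
R3: entry in column 1 is already 0 -> m_{31} = 0 (no row operation needed)
R3 <- R3 - (5/4)*R2:  [ 0  0  3 ]
Multipliers (in order of application): m_{21} = 2, m_{31} = 0, m_{32} = 5/4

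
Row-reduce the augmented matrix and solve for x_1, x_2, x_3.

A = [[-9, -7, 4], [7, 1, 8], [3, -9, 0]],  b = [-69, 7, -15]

(4, 3, -3)

Forward elimination on [A|b]:
R2 <- R2 - (-7/9)*R1:  [      0   -40/9   100/9  -140/3 ]
R3 <- R3 - (-1/3)*R1:  [     0  -34/3    4/3    -38 ]
R3 <- R3 - (51/20)*R2:  [   0    0  -27   81 ]
Row echelon form:
[ -9     -7      4  |     -69 ]
[  0  -40/9  100/9  |  -140/3 ]
[  0      0    -27  |      81 ]
Back-substitution:
x_3 = (81) / -27 = -3
x_2 = (-140/3 - (100/9)*(-3)) / (-40/9) = 3
x_1 = (-69 - (-7)*(3) - (4)*(-3)) / -9 = 4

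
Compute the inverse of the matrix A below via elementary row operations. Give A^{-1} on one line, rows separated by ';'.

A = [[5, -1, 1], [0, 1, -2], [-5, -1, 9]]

inverse = [7/30 4/15 1/30; 1/3 5/3 1/3; 1/6 1/3 1/6]

Gauss-Jordan on [A | I]:
R1 <- (1/5)*R1:  [    1  -1/5   1/5  |   1/5     0     0 ]
R3 <- R3 - (-5)*R1:  [  0  -2  10  |   1   0   1 ]
R1 <- R1 - (-1/5)*R2:  [    1     0  -1/5  |   1/5   1/5     0 ]
R3 <- R3 - (-2)*R2:  [ 0  0  6  |  1  2  1 ]
R3 <- (1/6)*R3:  [   0    0    1  |  1/6  1/3  1/6 ]
R1 <- R1 - (-1/5)*R3:  [    1     0     0  |  7/30  4/15  1/30 ]
R2 <- R2 - (-2)*R3:  [   0    1    0  |  1/3  5/3  1/3 ]
Right block of [I | A^{-1}] is the inverse:
[ 7/30  4/15  1/30 ]
[  1/3   5/3   1/3 ]
[  1/6   1/3   1/6 ]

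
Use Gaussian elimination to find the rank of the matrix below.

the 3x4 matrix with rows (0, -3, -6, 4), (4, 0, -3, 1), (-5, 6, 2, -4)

rank(A) = 3

Row reduction:
R1 <-> R2   (pivot in column 1 was zero)
[  4   0  -3   1 ]
[  0  -3  -6   4 ]
[ -5   6   2  -4 ]
R3 <- R3 - (-5/4)*R1:  [     0      6   -7/4  -11/4 ]
R3 <- R3 - (-2)*R2:  [     0      0  -55/4   21/4 ]
Row echelon form:
[ 4   0     -3     1 ]
[ 0  -3     -6     4 ]
[ 0   0  -55/4  21/4 ]
Nonzero rows / pivot columns: 3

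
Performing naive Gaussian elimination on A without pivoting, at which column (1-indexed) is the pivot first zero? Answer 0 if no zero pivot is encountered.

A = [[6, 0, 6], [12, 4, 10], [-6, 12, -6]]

first zero-pivot column = 0

Naive forward elimination:
R2 <- R2 - (2)*R1:  [  0   4  -2 ]
R3 <- R3 - (-1)*R1:  [  0  12   0 ]
R3 <- R3 - (3)*R2:  [ 0  0  6 ]
All pivots nonzero; naive elimination completes without hitting a zero pivot.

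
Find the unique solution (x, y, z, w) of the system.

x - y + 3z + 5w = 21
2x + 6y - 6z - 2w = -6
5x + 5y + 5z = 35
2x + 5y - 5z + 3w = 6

Forward elimination on [A|b]:
R2 <- R2 - (2)*R1:  [   0    8  -12  -12  -48 ]
R3 <- R3 - (5)*R1:  [   0   10  -10  -25  -70 ]
R4 <- R4 - (2)*R1:  [   0    7  -11   -7  -36 ]
R3 <- R3 - (5/4)*R2:  [   0    0    5  -10  -10 ]
R4 <- R4 - (7/8)*R2:  [    0     0  -1/2   7/2     6 ]
R4 <- R4 - (-1/10)*R3:  [   0    0    0  5/2    5 ]
Row echelon form:
[ 1  -1    3    5  |   21 ]
[ 0   8  -12  -12  |  -48 ]
[ 0   0    5  -10  |  -10 ]
[ 0   0    0  5/2  |    5 ]
Back-substitution:
w = (5) / (5/2) = 2
z = (-10 - (-10)*(2)) / 5 = 2
y = (-48 - (-12)*(2) - (-12)*(2)) / 8 = 0
x = (21 - (-1)*(0) - (3)*(2) - (5)*(2)) / 1 = 5

(5, 0, 2, 2)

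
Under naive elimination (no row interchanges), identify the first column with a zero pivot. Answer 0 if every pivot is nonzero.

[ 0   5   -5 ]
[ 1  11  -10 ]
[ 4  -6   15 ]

Naive forward elimination:
Pivot entry (1,1) is zero but row 2 has 1 in column 1 -> naive elimination stops; a row interchange (e.g. R1 <-> R2) would be required here.

first zero-pivot column = 1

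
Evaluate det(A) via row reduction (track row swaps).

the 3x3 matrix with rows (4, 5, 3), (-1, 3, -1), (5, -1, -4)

det(A) = -139

Forward elimination:
R2 <- R2 - (-1/4)*R1:  [    0  17/4  -1/4 ]
R3 <- R3 - (5/4)*R1:  [     0  -29/4  -31/4 ]
R3 <- R3 - (-29/17)*R2:  [       0        0  -139/17 ]
Upper-triangular form:
[ 4     5        3 ]
[ 0  17/4     -1/4 ]
[ 0     0  -139/17 ]
det(A) = (-1)^0 * (4) * (17/4) * (-139/17) = -139  (0 row swaps -> sign +1)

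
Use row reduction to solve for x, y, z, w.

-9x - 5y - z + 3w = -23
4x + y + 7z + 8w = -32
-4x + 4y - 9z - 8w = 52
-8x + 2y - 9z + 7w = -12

(-1, 4, 0, -4)

Forward elimination on [A|b]:
R2 <- R2 - (-4/9)*R1:  [      0   -11/9    59/9    28/3  -380/9 ]
R3 <- R3 - (4/9)*R1:  [     0   56/9  -77/9  -28/3  560/9 ]
R4 <- R4 - (8/9)*R1:  [     0   58/9  -73/9   13/3   76/9 ]
R3 <- R3 - (-56/11)*R2:  [        0         0    273/11    420/11  -1680/11 ]
R4 <- R4 - (-58/11)*R2:  [        0         0    291/11    589/11  -2356/11 ]
R4 <- R4 - (97/91)*R3:  [       0        0        0   167/13  -668/13 ]
Row echelon form:
[ -9     -5      -1       3  |       -23 ]
[  0  -11/9    59/9    28/3  |    -380/9 ]
[  0      0  273/11  420/11  |  -1680/11 ]
[  0      0       0  167/13  |   -668/13 ]
Back-substitution:
w = (-668/13) / (167/13) = -4
z = (-1680/11 - (420/11)*(-4)) / (273/11) = 0
y = (-380/9 - (59/9)*(0) - (28/3)*(-4)) / (-11/9) = 4
x = (-23 - (-5)*(4) - (-1)*(0) - (3)*(-4)) / -9 = -1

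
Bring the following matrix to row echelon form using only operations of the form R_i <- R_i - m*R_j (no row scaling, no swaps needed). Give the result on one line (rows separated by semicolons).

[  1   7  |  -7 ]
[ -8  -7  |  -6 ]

Forward elimination:
R2 <- R2 - (-8)*R1:  [   0   49  -62 ]
Row echelon form:
[ 1   7  |   -7 ]
[ 0  49  |  -62 ]

REF = [1 7 -7; 0 49 -62]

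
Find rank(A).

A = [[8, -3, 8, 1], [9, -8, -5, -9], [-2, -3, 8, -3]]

Row reduction:
R2 <- R2 - (9/8)*R1:  [     0  -37/8    -14  -81/8 ]
R3 <- R3 - (-1/4)*R1:  [     0  -15/4     10  -11/4 ]
R3 <- R3 - (30/37)*R2:  [      0       0  790/37  202/37 ]
Row echelon form:
[ 8     -3       8       1 ]
[ 0  -37/8     -14   -81/8 ]
[ 0      0  790/37  202/37 ]
Nonzero rows / pivot columns: 3

rank(A) = 3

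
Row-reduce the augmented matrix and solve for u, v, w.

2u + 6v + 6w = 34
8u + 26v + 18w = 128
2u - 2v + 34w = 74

Forward elimination on [A|b]:
R2 <- R2 - (4)*R1:  [  0   2  -6  -8 ]
R3 <- R3 - (1)*R1:  [  0  -8  28  40 ]
R3 <- R3 - (-4)*R2:  [ 0  0  4  8 ]
Row echelon form:
[ 2  6   6  |  34 ]
[ 0  2  -6  |  -8 ]
[ 0  0   4  |   8 ]
Back-substitution:
w = (8) / 4 = 2
v = (-8 - (-6)*(2)) / 2 = 2
u = (34 - (6)*(2) - (6)*(2)) / 2 = 5

(5, 2, 2)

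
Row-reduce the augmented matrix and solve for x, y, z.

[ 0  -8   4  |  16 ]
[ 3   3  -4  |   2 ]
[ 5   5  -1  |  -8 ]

Forward elimination on [A|b]:
R1 <-> R2   (pivot in column 1 was zero)
[ 3   3  -4   2 ]
[ 0  -8   4  16 ]
[ 5   5  -1  -8 ]
R3 <- R3 - (5/3)*R1:  [     0      0   17/3  -34/3 ]
Row echelon form:
[ 3   3    -4  |      2 ]
[ 0  -8     4  |     16 ]
[ 0   0  17/3  |  -34/3 ]
Back-substitution:
z = (-34/3) / (17/3) = -2
y = (16 - (4)*(-2)) / -8 = -3
x = (2 - (3)*(-3) - (-4)*(-2)) / 3 = 1

(1, -3, -2)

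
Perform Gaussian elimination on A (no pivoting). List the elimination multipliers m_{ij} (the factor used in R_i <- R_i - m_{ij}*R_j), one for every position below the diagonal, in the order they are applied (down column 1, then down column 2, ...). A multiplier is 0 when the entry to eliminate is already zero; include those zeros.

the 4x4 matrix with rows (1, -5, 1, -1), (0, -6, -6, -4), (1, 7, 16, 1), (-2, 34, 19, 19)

Forward elimination:
R2: entry in column 1 is already 0 -> m_{21} = 0 (no row operation needed)
R3 <- R3 - (1)*R1:  [  0  12  15   2 ]
R4 <- R4 - (-2)*R1:  [  0  24  21  17 ]
R3 <- R3 - (-2)*R2:  [  0   0   3  -6 ]
R4 <- R4 - (-4)*R2:  [  0   0  -3   1 ]
R4 <- R4 - (-1)*R3:  [  0   0   0  -5 ]
Multipliers (in order of application): m_{21} = 0, m_{31} = 1, m_{41} = -2, m_{32} = -2, m_{42} = -4, m_{43} = -1

multipliers: 0, 1, -2, -2, -4, -1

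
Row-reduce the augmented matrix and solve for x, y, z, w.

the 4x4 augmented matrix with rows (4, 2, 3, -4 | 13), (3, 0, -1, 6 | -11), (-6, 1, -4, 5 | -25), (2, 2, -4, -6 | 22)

Forward elimination on [A|b]:
R2 <- R2 - (3/4)*R1:  [     0   -3/2  -13/4      9  -83/4 ]
R3 <- R3 - (-3/2)*R1:  [     0      4    1/2     -1  -11/2 ]
R4 <- R4 - (1/2)*R1:  [     0      1  -11/2     -4   31/2 ]
R3 <- R3 - (-8/3)*R2:  [      0       0   -49/6      23  -365/6 ]
R4 <- R4 - (-2/3)*R2:  [     0      0  -23/3      2    5/3 ]
R4 <- R4 - (46/49)*R3:  [       0        0        0  -960/49  2880/49 ]
Row echelon form:
[ 4     2      3       -4  |       13 ]
[ 0  -3/2  -13/4        9  |    -83/4 ]
[ 0     0  -49/6       23  |   -365/6 ]
[ 0     0      0  -960/49  |  2880/49 ]
Back-substitution:
w = (2880/49) / (-960/49) = -3
z = (-365/6 - (23)*(-3)) / (-49/6) = -1
y = (-83/4 - (-13/4)*(-1) - (9)*(-3)) / (-3/2) = -2
x = (13 - (2)*(-2) - (3)*(-1) - (-4)*(-3)) / 4 = 2

(2, -2, -1, -3)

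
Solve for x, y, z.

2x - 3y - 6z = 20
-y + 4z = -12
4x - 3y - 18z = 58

Forward elimination on [A|b]:
R3 <- R3 - (2)*R1:  [  0   3  -6  18 ]
R3 <- R3 - (-3)*R2:  [   0    0    6  -18 ]
Row echelon form:
[ 2  -3  -6  |   20 ]
[ 0  -1   4  |  -12 ]
[ 0   0   6  |  -18 ]
Back-substitution:
z = (-18) / 6 = -3
y = (-12 - (4)*(-3)) / -1 = 0
x = (20 - (-3)*(0) - (-6)*(-3)) / 2 = 1

(1, 0, -3)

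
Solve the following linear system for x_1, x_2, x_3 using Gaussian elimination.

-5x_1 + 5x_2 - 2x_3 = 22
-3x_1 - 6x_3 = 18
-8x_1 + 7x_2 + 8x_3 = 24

Forward elimination on [A|b]:
R2 <- R2 - (3/5)*R1:  [     0     -3  -24/5   24/5 ]
R3 <- R3 - (8/5)*R1:  [     0     -1   56/5  -56/5 ]
R3 <- R3 - (1/3)*R2:  [     0      0   64/5  -64/5 ]
Row echelon form:
[ -5   5     -2  |     22 ]
[  0  -3  -24/5  |   24/5 ]
[  0   0   64/5  |  -64/5 ]
Back-substitution:
x_3 = (-64/5) / (64/5) = -1
x_2 = (24/5 - (-24/5)*(-1)) / -3 = 0
x_1 = (22 - (5)*(0) - (-2)*(-1)) / -5 = -4

(-4, 0, -1)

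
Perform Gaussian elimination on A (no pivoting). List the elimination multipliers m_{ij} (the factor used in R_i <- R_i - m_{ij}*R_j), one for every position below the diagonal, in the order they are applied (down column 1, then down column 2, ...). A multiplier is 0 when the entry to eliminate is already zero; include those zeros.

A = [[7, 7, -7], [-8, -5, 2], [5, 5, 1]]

Forward elimination:
R2 <- R2 - (-8/7)*R1:  [  0   3  -6 ]
R3 <- R3 - (5/7)*R1:  [ 0  0  6 ]
R3: entry in column 2 is already 0 -> m_{32} = 0 (no row operation needed)
Multipliers (in order of application): m_{21} = -8/7, m_{31} = 5/7, m_{32} = 0

multipliers: -8/7, 5/7, 0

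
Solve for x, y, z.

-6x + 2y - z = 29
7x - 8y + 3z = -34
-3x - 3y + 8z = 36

Forward elimination on [A|b]:
R2 <- R2 - (-7/6)*R1:  [     0  -17/3   11/6   -1/6 ]
R3 <- R3 - (1/2)*R1:  [    0    -4  17/2  43/2 ]
R3 <- R3 - (12/17)*R2:  [      0       0  245/34  735/34 ]
Row echelon form:
[ -6      2      -1  |      29 ]
[  0  -17/3    11/6  |    -1/6 ]
[  0      0  245/34  |  735/34 ]
Back-substitution:
z = (735/34) / (245/34) = 3
y = (-1/6 - (11/6)*(3)) / (-17/3) = 1
x = (29 - (2)*(1) - (-1)*(3)) / -6 = -5

(-5, 1, 3)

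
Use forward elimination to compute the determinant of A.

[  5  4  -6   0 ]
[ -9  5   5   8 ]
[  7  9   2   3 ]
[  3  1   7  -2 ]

Forward elimination:
R2 <- R2 - (-9/5)*R1:  [     0   61/5  -29/5      8 ]
R3 <- R3 - (7/5)*R1:  [    0  17/5  52/5     3 ]
R4 <- R4 - (3/5)*R1:  [    0  -7/5  53/5    -2 ]
R3 <- R3 - (17/61)*R2:  [      0       0  733/61   47/61 ]
R4 <- R4 - (-7/61)*R2:  [      0       0  606/61  -66/61 ]
R4 <- R4 - (606/733)*R3:  [         0          0          0  -1260/733 ]
Upper-triangular form:
[ 5     4      -6          0 ]
[ 0  61/5   -29/5          8 ]
[ 0     0  733/61      47/61 ]
[ 0     0       0  -1260/733 ]
det(A) = (-1)^0 * (5) * (61/5) * (733/61) * (-1260/733) = -1260  (0 row swaps -> sign +1)

det(A) = -1260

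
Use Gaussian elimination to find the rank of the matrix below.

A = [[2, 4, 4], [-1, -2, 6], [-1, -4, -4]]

rank(A) = 3

Row reduction:
R2 <- R2 - (-1/2)*R1:  [ 0  0  8 ]
R3 <- R3 - (-1/2)*R1:  [  0  -2  -2 ]
R2 <-> R3   (pivot in column 2 was zero)
[ 2   4   4 ]
[ 0  -2  -2 ]
[ 0   0   8 ]
Row echelon form:
[ 2   4   4 ]
[ 0  -2  -2 ]
[ 0   0   8 ]
Nonzero rows / pivot columns: 3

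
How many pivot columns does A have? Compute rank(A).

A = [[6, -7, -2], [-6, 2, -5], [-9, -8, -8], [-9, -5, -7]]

Row reduction:
R2 <- R2 - (-1)*R1:  [  0  -5  -7 ]
R3 <- R3 - (-3/2)*R1:  [     0  -37/2    -11 ]
R4 <- R4 - (-3/2)*R1:  [     0  -31/2    -10 ]
R3 <- R3 - (37/10)*R2:  [      0       0  149/10 ]
R4 <- R4 - (31/10)*R2:  [      0       0  117/10 ]
R4 <- R4 - (117/149)*R3:  [ 0  0  0 ]
Row echelon form:
[ 6  -7      -2 ]
[ 0  -5      -7 ]
[ 0   0  149/10 ]
[ 0   0       0 ]
Nonzero rows / pivot columns: 3

rank(A) = 3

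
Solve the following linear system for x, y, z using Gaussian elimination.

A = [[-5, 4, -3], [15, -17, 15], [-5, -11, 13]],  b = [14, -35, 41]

Forward elimination on [A|b]:
R2 <- R2 - (-3)*R1:  [  0  -5   6   7 ]
R3 <- R3 - (1)*R1:  [   0  -15   16   27 ]
R3 <- R3 - (3)*R2:  [  0   0  -2   6 ]
Row echelon form:
[ -5   4  -3  |  14 ]
[  0  -5   6  |   7 ]
[  0   0  -2  |   6 ]
Back-substitution:
z = (6) / -2 = -3
y = (7 - (6)*(-3)) / -5 = -5
x = (14 - (4)*(-5) - (-3)*(-3)) / -5 = -5

(-5, -5, -3)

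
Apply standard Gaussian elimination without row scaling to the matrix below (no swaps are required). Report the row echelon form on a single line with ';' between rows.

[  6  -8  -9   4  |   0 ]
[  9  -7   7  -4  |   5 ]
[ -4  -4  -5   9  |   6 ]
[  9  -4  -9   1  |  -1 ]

REF = [6 -8 -9 4 0; 0 5 41/2 -10 5; 0 0 409/15 -7 46/3; 0 0 0 3055/818 2828/409]

Forward elimination:
R2 <- R2 - (3/2)*R1:  [    0     5  41/2   -10     5 ]
R3 <- R3 - (-2/3)*R1:  [     0  -28/3    -11   35/3      6 ]
R4 <- R4 - (3/2)*R1:  [   0    8  9/2   -5   -1 ]
R3 <- R3 - (-28/15)*R2:  [      0       0  409/15      -7    46/3 ]
R4 <- R4 - (8/5)*R2:  [       0        0  -283/10       11       -9 ]
R4 <- R4 - (-849/818)*R3:  [        0         0         0  3055/818  2828/409 ]
Row echelon form:
[ 6  -8      -9         4  |         0 ]
[ 0   5    41/2       -10  |         5 ]
[ 0   0  409/15        -7  |      46/3 ]
[ 0   0       0  3055/818  |  2828/409 ]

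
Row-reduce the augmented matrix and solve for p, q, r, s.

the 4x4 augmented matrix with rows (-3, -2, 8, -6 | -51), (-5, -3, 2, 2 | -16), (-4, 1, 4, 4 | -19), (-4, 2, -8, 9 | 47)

Forward elimination on [A|b]:
R2 <- R2 - (5/3)*R1:  [     0    1/3  -34/3     12     69 ]
R3 <- R3 - (4/3)*R1:  [     0   11/3  -20/3     12     49 ]
R4 <- R4 - (4/3)*R1:  [     0   14/3  -56/3     17    115 ]
R3 <- R3 - (11)*R2:  [    0     0   118  -120  -710 ]
R4 <- R4 - (14)*R2:  [    0     0   140  -151  -851 ]
R4 <- R4 - (70/59)*R3:  [       0        0        0  -509/59  -509/59 ]
Row echelon form:
[ -3   -2      8       -6  |      -51 ]
[  0  1/3  -34/3       12  |       69 ]
[  0    0    118     -120  |     -710 ]
[  0    0      0  -509/59  |  -509/59 ]
Back-substitution:
s = (-509/59) / (-509/59) = 1
r = (-710 - (-120)*(1)) / 118 = -5
q = (69 - (-34/3)*(-5) - (12)*(1)) / (1/3) = 1
p = (-51 - (-2)*(1) - (8)*(-5) - (-6)*(1)) / -3 = 1

(1, 1, -5, 1)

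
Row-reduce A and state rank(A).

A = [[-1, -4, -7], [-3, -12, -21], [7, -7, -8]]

Row reduction:
R2 <- R2 - (3)*R1:  [ 0  0  0 ]
R3 <- R3 - (-7)*R1:  [   0  -35  -57 ]
R2 <-> R3   (pivot in column 2 was zero)
[ -1   -4   -7 ]
[  0  -35  -57 ]
[  0    0    0 ]
Row echelon form:
[ -1   -4   -7 ]
[  0  -35  -57 ]
[  0    0    0 ]
Nonzero rows / pivot columns: 2

rank(A) = 2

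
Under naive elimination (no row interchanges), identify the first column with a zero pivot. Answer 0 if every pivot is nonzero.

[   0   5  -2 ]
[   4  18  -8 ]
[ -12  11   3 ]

Naive forward elimination:
Pivot entry (1,1) is zero but row 2 has 4 in column 1 -> naive elimination stops; a row interchange (e.g. R1 <-> R2) would be required here.

first zero-pivot column = 1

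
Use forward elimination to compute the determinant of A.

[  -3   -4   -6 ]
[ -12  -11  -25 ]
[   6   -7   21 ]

Forward elimination:
R2 <- R2 - (4)*R1:  [  0   5  -1 ]
R3 <- R3 - (-2)*R1:  [   0  -15    9 ]
R3 <- R3 - (-3)*R2:  [ 0  0  6 ]
Upper-triangular form:
[ -3  -4  -6 ]
[  0   5  -1 ]
[  0   0   6 ]
det(A) = (-1)^0 * (-3) * (5) * (6) = -90  (0 row swaps -> sign +1)

det(A) = -90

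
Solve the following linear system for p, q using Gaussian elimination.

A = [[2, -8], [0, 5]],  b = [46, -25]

Forward elimination on [A|b]:
Row echelon form:
[ 2  -8  |   46 ]
[ 0   5  |  -25 ]
Back-substitution:
q = (-25) / 5 = -5
p = (46 - (-8)*(-5)) / 2 = 3

(3, -5)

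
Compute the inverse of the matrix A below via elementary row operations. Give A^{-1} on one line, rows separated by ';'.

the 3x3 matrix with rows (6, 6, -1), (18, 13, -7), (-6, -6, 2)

Gauss-Jordan on [A | I]:
R1 <- (1/6)*R1:  [    1     1  -1/6  |   1/6     0     0 ]
R2 <- R2 - (18)*R1:  [  0  -5  -4  |  -3   1   0 ]
R3 <- R3 - (-6)*R1:  [ 0  0  1  |  1  0  1 ]
R2 <- (1/-5)*R2:  [    0     1   4/5  |   3/5  -1/5     0 ]
R1 <- R1 - (1)*R2:  [      1       0  -29/30  |  -13/30     1/5       0 ]
R1 <- R1 - (-29/30)*R3:  [     1      0      0  |   8/15    1/5  29/30 ]
R2 <- R2 - (4/5)*R3:  [    0     1     0  |  -1/5  -1/5  -4/5 ]
Right block of [I | A^{-1}] is the inverse:
[ 8/15   1/5  29/30 ]
[ -1/5  -1/5   -4/5 ]
[    1     0      1 ]

inverse = [8/15 1/5 29/30; -1/5 -1/5 -4/5; 1 0 1]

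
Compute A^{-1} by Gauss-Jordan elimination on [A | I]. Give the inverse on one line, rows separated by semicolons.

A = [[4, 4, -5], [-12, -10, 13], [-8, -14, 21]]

inverse = [-7/10 -7/20 1/20; 37/10 11/10 1/5; 11/5 3/5 1/5]

Gauss-Jordan on [A | I]:
R1 <- (1/4)*R1:  [    1     1  -5/4  |   1/4     0     0 ]
R2 <- R2 - (-12)*R1:  [  0   2  -2  |   3   1   0 ]
R3 <- R3 - (-8)*R1:  [  0  -6  11  |   2   0   1 ]
R2 <- (1/2)*R2:  [   0    1   -1  |  3/2  1/2    0 ]
R1 <- R1 - (1)*R2:  [    1     0  -1/4  |  -5/4  -1/2     0 ]
R3 <- R3 - (-6)*R2:  [  0   0   5  |  11   3   1 ]
R3 <- (1/5)*R3:  [    0     0     1  |  11/5   3/5   1/5 ]
R1 <- R1 - (-1/4)*R3:  [     1      0      0  |  -7/10  -7/20   1/20 ]
R2 <- R2 - (-1)*R3:  [     0      1      0  |  37/10  11/10    1/5 ]
Right block of [I | A^{-1}] is the inverse:
[ -7/10  -7/20  1/20 ]
[ 37/10  11/10   1/5 ]
[  11/5    3/5   1/5 ]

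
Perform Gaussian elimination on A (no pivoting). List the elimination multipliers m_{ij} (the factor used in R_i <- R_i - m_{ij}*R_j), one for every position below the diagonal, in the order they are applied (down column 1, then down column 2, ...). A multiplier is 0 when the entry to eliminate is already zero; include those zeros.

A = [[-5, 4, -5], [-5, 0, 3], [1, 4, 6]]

multipliers: 1, -1/5, -6/5

Forward elimination:
R2 <- R2 - (1)*R1:  [  0  -4   8 ]
R3 <- R3 - (-1/5)*R1:  [    0  24/5     5 ]
R3 <- R3 - (-6/5)*R2:  [    0     0  73/5 ]
Multipliers (in order of application): m_{21} = 1, m_{31} = -1/5, m_{32} = -6/5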